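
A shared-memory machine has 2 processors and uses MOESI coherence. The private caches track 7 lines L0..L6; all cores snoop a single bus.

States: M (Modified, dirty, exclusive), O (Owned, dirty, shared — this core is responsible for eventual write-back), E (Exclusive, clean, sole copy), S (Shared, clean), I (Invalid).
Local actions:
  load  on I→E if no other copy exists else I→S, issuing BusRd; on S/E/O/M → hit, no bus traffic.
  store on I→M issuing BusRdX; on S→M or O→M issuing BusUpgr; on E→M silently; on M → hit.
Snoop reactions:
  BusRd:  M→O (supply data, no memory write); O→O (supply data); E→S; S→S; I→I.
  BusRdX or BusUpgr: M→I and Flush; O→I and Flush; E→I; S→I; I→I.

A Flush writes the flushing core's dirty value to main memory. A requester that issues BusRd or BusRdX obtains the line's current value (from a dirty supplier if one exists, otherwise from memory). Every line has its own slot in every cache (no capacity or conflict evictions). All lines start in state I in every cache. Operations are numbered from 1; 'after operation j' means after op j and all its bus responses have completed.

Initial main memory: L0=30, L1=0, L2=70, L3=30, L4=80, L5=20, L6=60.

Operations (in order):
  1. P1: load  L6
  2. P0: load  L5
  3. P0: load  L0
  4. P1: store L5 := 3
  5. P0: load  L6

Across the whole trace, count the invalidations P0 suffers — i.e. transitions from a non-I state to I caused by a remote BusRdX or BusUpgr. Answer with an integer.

invalidations = 1

  op1 P1: load  L6 → I/E on L6; bus BusRd; mem=60
  op2 P0: load  L5 → E/I on L5; bus BusRd; mem=20
  op3 P0: load  L0 → E/I on L0; bus BusRd; mem=30
  op4 P1: store L5 := 3 → I/M on L5; bus BusRdX; mem=20
  op5 P0: load  L6 → S/S on L6; bus BusRd; mem=60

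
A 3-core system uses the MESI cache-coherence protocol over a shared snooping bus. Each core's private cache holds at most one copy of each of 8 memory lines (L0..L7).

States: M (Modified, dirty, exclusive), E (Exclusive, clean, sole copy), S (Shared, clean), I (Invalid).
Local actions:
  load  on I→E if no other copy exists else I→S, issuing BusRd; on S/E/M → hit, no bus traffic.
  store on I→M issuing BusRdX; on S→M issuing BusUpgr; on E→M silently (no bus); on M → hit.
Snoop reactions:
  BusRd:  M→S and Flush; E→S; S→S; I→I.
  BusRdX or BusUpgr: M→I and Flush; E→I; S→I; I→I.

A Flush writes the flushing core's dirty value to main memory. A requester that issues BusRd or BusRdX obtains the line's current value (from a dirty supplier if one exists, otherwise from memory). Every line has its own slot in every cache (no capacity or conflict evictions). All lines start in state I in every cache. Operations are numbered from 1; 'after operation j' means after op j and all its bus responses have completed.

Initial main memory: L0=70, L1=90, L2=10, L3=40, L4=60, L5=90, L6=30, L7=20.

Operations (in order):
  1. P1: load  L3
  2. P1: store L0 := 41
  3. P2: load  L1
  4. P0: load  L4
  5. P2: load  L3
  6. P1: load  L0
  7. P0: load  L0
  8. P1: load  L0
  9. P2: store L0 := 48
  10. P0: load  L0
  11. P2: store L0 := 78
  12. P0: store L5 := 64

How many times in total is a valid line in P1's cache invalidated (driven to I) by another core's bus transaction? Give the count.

  op1 P1: load  L3 → I/E/I on L3; bus BusRd; mem=40
  op2 P1: store L0 := 41 → I/M/I on L0; bus BusRdX; mem=70
  op3 P2: load  L1 → I/I/E on L1; bus BusRd; mem=90
  op4 P0: load  L4 → E/I/I on L4; bus BusRd; mem=60
  op5 P2: load  L3 → I/S/S on L3; bus BusRd; mem=40
  op6 P1: load  L0 → I/M/I on L0; bus (none); mem=70
  op7 P0: load  L0 → S/S/I on L0; bus BusRd Flush; mem=41
  op8 P1: load  L0 → S/S/I on L0; bus (none); mem=41
  op9 P2: store L0 := 48 → I/I/M on L0; bus BusRdX; mem=41
  op10 P0: load  L0 → S/I/S on L0; bus BusRd Flush; mem=48
  op11 P2: store L0 := 78 → I/I/M on L0; bus BusUpgr; mem=48
  op12 P0: store L5 := 64 → M/I/I on L5; bus BusRdX; mem=90

invalidations = 1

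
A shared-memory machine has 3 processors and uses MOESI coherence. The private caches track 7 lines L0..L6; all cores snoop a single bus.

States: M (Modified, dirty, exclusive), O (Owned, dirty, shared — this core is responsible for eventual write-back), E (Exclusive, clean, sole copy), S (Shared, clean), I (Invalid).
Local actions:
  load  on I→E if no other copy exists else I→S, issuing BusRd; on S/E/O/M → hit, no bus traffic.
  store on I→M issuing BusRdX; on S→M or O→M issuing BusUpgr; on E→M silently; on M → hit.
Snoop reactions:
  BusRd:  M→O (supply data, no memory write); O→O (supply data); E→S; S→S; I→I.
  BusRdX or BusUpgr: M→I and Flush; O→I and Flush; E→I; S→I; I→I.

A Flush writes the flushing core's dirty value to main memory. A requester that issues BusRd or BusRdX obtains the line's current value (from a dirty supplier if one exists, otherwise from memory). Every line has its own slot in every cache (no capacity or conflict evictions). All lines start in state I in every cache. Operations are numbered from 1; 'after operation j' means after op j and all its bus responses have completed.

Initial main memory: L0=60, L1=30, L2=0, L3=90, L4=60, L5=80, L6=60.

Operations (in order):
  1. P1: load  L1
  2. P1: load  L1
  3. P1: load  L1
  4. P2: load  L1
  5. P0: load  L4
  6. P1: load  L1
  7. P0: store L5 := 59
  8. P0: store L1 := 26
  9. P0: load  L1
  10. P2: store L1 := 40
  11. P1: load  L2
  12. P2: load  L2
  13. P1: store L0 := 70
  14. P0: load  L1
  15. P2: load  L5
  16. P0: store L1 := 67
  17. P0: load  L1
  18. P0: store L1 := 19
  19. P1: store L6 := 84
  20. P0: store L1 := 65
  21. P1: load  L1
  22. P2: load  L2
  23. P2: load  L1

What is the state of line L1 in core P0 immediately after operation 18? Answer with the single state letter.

1. P1: load  L1  bus=[BusRd]  L1: P0=I P1=E P2=I  mem[L1]=30
2. P1: load  L1  bus=[-]  L1: P0=I P1=E P2=I  mem[L1]=30
3. P1: load  L1  bus=[-]  L1: P0=I P1=E P2=I  mem[L1]=30
4. P2: load  L1  bus=[BusRd]  L1: P0=I P1=S P2=S  mem[L1]=30
5. P0: load  L4  bus=[BusRd]  L4: P0=E P1=I P2=I  mem[L4]=60
6. P1: load  L1  bus=[-]  L1: P0=I P1=S P2=S  mem[L1]=30
7. P0: store L5 := 59  bus=[BusRdX]  L5: P0=M P1=I P2=I  mem[L5]=80
8. P0: store L1 := 26  bus=[BusRdX]  L1: P0=M P1=I P2=I  mem[L1]=30
9. P0: load  L1  bus=[-]  L1: P0=M P1=I P2=I  mem[L1]=30
10. P2: store L1 := 40  bus=[BusRdX,Flush]  L1: P0=I P1=I P2=M  mem[L1]=26
11. P1: load  L2  bus=[BusRd]  L2: P0=I P1=E P2=I  mem[L2]=0
12. P2: load  L2  bus=[BusRd]  L2: P0=I P1=S P2=S  mem[L2]=0
13. P1: store L0 := 70  bus=[BusRdX]  L0: P0=I P1=M P2=I  mem[L0]=60
14. P0: load  L1  bus=[BusRd]  L1: P0=S P1=I P2=O  mem[L1]=26
15. P2: load  L5  bus=[BusRd]  L5: P0=O P1=I P2=S  mem[L5]=80
16. P0: store L1 := 67  bus=[BusUpgr,Flush]  L1: P0=M P1=I P2=I  mem[L1]=40
17. P0: load  L1  bus=[-]  L1: P0=M P1=I P2=I  mem[L1]=40
18. P0: store L1 := 19  bus=[-]  L1: P0=M P1=I P2=I  mem[L1]=40
19. P1: store L6 := 84  bus=[BusRdX]  L6: P0=I P1=M P2=I  mem[L6]=60
20. P0: store L1 := 65  bus=[-]  L1: P0=M P1=I P2=I  mem[L1]=40
21. P1: load  L1  bus=[BusRd]  L1: P0=O P1=S P2=I  mem[L1]=40
22. P2: load  L2  bus=[-]  L2: P0=I P1=S P2=S  mem[L2]=0
23. P2: load  L1  bus=[BusRd]  L1: P0=O P1=S P2=S  mem[L1]=40

state = M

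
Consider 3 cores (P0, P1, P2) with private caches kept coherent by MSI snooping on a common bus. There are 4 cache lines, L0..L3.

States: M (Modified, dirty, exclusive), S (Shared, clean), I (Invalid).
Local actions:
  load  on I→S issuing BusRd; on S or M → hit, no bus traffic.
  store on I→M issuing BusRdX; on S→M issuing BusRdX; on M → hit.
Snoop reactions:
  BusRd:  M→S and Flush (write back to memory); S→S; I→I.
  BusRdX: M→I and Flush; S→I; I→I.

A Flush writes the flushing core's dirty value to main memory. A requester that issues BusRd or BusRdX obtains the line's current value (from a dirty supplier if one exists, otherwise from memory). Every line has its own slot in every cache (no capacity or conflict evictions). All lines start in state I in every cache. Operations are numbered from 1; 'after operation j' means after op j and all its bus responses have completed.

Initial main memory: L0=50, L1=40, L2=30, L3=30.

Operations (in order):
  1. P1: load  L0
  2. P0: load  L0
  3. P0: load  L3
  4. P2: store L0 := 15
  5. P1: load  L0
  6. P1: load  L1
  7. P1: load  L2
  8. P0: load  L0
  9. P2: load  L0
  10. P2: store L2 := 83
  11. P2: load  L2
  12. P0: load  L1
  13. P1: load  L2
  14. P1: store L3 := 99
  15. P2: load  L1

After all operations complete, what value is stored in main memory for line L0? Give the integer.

memory[L0] = 15

  op1 P1: load  L0 → I/S/I on L0; bus BusRd; mem=50
  op2 P0: load  L0 → S/S/I on L0; bus BusRd; mem=50
  op3 P0: load  L3 → S/I/I on L3; bus BusRd; mem=30
  op4 P2: store L0 := 15 → I/I/M on L0; bus BusRdX; mem=50
  op5 P1: load  L0 → I/S/S on L0; bus BusRd Flush; mem=15
  op6 P1: load  L1 → I/S/I on L1; bus BusRd; mem=40
  op7 P1: load  L2 → I/S/I on L2; bus BusRd; mem=30
  op8 P0: load  L0 → S/S/S on L0; bus BusRd; mem=15
  op9 P2: load  L0 → S/S/S on L0; bus (none); mem=15
  op10 P2: store L2 := 83 → I/I/M on L2; bus BusRdX; mem=30
  op11 P2: load  L2 → I/I/M on L2; bus (none); mem=30
  op12 P0: load  L1 → S/S/I on L1; bus BusRd; mem=40
  op13 P1: load  L2 → I/S/S on L2; bus BusRd Flush; mem=83
  op14 P1: store L3 := 99 → I/M/I on L3; bus BusRdX; mem=30
  op15 P2: load  L1 → S/S/S on L1; bus BusRd; mem=40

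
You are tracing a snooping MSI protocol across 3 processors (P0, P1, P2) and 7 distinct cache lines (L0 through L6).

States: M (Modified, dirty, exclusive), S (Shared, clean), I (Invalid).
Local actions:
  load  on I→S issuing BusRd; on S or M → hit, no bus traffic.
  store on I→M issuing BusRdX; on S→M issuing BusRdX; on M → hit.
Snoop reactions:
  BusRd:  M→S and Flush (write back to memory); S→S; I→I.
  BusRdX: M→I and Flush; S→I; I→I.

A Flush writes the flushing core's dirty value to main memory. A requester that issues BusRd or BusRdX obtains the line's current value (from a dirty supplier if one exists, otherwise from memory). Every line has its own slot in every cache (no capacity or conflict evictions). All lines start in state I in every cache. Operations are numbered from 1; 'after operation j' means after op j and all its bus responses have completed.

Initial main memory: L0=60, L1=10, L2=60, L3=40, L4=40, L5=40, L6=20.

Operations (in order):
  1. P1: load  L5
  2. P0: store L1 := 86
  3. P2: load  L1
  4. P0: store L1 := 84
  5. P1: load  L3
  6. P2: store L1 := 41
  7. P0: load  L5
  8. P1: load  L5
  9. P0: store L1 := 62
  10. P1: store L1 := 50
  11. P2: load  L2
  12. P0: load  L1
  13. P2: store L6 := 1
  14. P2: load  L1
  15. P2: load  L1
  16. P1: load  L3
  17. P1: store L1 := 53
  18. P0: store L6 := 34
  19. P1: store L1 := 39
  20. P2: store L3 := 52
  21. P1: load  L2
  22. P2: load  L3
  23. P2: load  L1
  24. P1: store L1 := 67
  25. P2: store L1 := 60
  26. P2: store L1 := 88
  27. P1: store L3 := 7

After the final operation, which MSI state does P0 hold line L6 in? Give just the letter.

state = M

1. P1: load  L5  bus=[BusRd]  L5: P0=I P1=S P2=I  mem[L5]=40
2. P0: store L1 := 86  bus=[BusRdX]  L1: P0=M P1=I P2=I  mem[L1]=10
3. P2: load  L1  bus=[BusRd,Flush]  L1: P0=S P1=I P2=S  mem[L1]=86
4. P0: store L1 := 84  bus=[BusRdX]  L1: P0=M P1=I P2=I  mem[L1]=86
5. P1: load  L3  bus=[BusRd]  L3: P0=I P1=S P2=I  mem[L3]=40
6. P2: store L1 := 41  bus=[BusRdX,Flush]  L1: P0=I P1=I P2=M  mem[L1]=84
7. P0: load  L5  bus=[BusRd]  L5: P0=S P1=S P2=I  mem[L5]=40
8. P1: load  L5  bus=[-]  L5: P0=S P1=S P2=I  mem[L5]=40
9. P0: store L1 := 62  bus=[BusRdX,Flush]  L1: P0=M P1=I P2=I  mem[L1]=41
10. P1: store L1 := 50  bus=[BusRdX,Flush]  L1: P0=I P1=M P2=I  mem[L1]=62
11. P2: load  L2  bus=[BusRd]  L2: P0=I P1=I P2=S  mem[L2]=60
12. P0: load  L1  bus=[BusRd,Flush]  L1: P0=S P1=S P2=I  mem[L1]=50
13. P2: store L6 := 1  bus=[BusRdX]  L6: P0=I P1=I P2=M  mem[L6]=20
14. P2: load  L1  bus=[BusRd]  L1: P0=S P1=S P2=S  mem[L1]=50
15. P2: load  L1  bus=[-]  L1: P0=S P1=S P2=S  mem[L1]=50
16. P1: load  L3  bus=[-]  L3: P0=I P1=S P2=I  mem[L3]=40
17. P1: store L1 := 53  bus=[BusRdX]  L1: P0=I P1=M P2=I  mem[L1]=50
18. P0: store L6 := 34  bus=[BusRdX,Flush]  L6: P0=M P1=I P2=I  mem[L6]=1
19. P1: store L1 := 39  bus=[-]  L1: P0=I P1=M P2=I  mem[L1]=50
20. P2: store L3 := 52  bus=[BusRdX]  L3: P0=I P1=I P2=M  mem[L3]=40
21. P1: load  L2  bus=[BusRd]  L2: P0=I P1=S P2=S  mem[L2]=60
22. P2: load  L3  bus=[-]  L3: P0=I P1=I P2=M  mem[L3]=40
23. P2: load  L1  bus=[BusRd,Flush]  L1: P0=I P1=S P2=S  mem[L1]=39
24. P1: store L1 := 67  bus=[BusRdX]  L1: P0=I P1=M P2=I  mem[L1]=39
25. P2: store L1 := 60  bus=[BusRdX,Flush]  L1: P0=I P1=I P2=M  mem[L1]=67
26. P2: store L1 := 88  bus=[-]  L1: P0=I P1=I P2=M  mem[L1]=67
27. P1: store L3 := 7  bus=[BusRdX,Flush]  L3: P0=I P1=M P2=I  mem[L3]=52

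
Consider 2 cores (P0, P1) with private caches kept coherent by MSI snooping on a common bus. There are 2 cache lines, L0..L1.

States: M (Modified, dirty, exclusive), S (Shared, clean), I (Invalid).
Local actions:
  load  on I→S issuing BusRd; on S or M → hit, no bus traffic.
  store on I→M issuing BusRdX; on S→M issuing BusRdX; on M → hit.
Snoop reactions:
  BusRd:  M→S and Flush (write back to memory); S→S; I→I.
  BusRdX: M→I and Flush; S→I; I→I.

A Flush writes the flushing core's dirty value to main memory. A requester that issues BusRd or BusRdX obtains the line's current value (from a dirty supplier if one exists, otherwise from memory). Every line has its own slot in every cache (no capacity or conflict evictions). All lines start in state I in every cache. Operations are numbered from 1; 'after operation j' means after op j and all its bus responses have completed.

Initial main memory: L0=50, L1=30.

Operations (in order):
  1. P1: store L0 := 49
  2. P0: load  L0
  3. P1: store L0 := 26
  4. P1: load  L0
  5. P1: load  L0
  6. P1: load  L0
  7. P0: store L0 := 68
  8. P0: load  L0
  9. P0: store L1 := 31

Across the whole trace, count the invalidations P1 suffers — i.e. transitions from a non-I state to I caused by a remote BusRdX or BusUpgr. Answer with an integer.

1. P1: store L0 := 49  bus=[BusRdX]  L0: P0=I P1=M  mem[L0]=50
2. P0: load  L0  bus=[BusRd,Flush]  L0: P0=S P1=S  mem[L0]=49
3. P1: store L0 := 26  bus=[BusRdX]  L0: P0=I P1=M  mem[L0]=49
4. P1: load  L0  bus=[-]  L0: P0=I P1=M  mem[L0]=49
5. P1: load  L0  bus=[-]  L0: P0=I P1=M  mem[L0]=49
6. P1: load  L0  bus=[-]  L0: P0=I P1=M  mem[L0]=49
7. P0: store L0 := 68  bus=[BusRdX,Flush]  L0: P0=M P1=I  mem[L0]=26
8. P0: load  L0  bus=[-]  L0: P0=M P1=I  mem[L0]=26
9. P0: store L1 := 31  bus=[BusRdX]  L1: P0=M P1=I  mem[L1]=30

invalidations = 1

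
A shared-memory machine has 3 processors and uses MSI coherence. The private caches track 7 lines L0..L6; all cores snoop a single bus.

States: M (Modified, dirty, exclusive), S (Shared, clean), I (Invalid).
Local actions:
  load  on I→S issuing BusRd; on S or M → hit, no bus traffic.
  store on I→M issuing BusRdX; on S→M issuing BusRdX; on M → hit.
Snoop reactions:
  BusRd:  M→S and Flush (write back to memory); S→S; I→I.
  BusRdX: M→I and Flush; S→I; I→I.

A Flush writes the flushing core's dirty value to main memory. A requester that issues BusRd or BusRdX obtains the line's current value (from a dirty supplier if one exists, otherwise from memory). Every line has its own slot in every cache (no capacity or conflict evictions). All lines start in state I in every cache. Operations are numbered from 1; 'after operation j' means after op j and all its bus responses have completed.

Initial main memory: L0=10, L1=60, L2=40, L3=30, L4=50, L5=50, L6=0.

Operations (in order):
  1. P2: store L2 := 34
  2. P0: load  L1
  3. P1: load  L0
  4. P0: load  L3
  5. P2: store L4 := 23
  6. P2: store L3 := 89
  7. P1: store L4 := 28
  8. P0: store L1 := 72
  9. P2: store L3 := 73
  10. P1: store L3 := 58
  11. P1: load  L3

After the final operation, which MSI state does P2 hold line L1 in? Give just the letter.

state = I

step 1: P2: store L2 := 34  ⟶  IIM  (L2)  txn=BusRdX  M[L2]=40
step 2: P0: load  L1  ⟶  SII  (L1)  txn=BusRd  M[L1]=60
step 3: P1: load  L0  ⟶  ISI  (L0)  txn=BusRd  M[L0]=10
step 4: P0: load  L3  ⟶  SII  (L3)  txn=BusRd  M[L3]=30
step 5: P2: store L4 := 23  ⟶  IIM  (L4)  txn=BusRdX  M[L4]=50
step 6: P2: store L3 := 89  ⟶  IIM  (L3)  txn=BusRdX  M[L3]=30
step 7: P1: store L4 := 28  ⟶  IMI  (L4)  txn=BusRdX+Flush  M[L4]=23
step 8: P0: store L1 := 72  ⟶  MII  (L1)  txn=BusRdX  M[L1]=60
step 9: P2: store L3 := 73  ⟶  IIM  (L3)  txn=∅  M[L3]=30
step 10: P1: store L3 := 58  ⟶  IMI  (L3)  txn=BusRdX+Flush  M[L3]=73
step 11: P1: load  L3  ⟶  IMI  (L3)  txn=∅  M[L3]=73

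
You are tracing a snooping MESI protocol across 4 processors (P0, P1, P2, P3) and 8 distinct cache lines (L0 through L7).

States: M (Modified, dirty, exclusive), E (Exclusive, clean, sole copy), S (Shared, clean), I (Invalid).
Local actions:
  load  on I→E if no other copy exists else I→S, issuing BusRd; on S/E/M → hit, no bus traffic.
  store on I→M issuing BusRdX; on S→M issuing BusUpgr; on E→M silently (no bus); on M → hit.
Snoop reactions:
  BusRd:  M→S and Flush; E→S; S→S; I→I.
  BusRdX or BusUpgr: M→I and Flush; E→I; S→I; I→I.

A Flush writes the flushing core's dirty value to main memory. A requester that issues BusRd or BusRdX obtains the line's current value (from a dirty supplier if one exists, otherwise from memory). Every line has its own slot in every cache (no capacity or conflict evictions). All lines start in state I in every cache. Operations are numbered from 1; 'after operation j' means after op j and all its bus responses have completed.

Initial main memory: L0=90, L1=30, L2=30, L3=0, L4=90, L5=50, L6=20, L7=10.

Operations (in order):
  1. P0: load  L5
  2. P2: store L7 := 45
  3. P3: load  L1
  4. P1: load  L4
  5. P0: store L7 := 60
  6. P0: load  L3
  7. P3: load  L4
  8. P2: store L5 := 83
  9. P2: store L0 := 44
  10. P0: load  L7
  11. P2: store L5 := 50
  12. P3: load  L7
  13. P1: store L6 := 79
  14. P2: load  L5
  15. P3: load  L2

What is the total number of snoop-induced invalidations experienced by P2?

[1] P0: load  L5 | P0:E(50), P1:I, P2:I, P3:I | bus: BusRd
[2] P2: store L7 := 45 | P0:I, P1:I, P2:M(45), P3:I | bus: BusRdX
[3] P3: load  L1 | P0:I, P1:I, P2:I, P3:E(30) | bus: BusRd
[4] P1: load  L4 | P0:I, P1:E(90), P2:I, P3:I | bus: BusRd
[5] P0: store L7 := 60 | P0:M(60), P1:I, P2:I, P3:I | bus: BusRdX,Flush
[6] P0: load  L3 | P0:E(0), P1:I, P2:I, P3:I | bus: BusRd
[7] P3: load  L4 | P0:I, P1:S(90), P2:I, P3:S(90) | bus: BusRd
[8] P2: store L5 := 83 | P0:I, P1:I, P2:M(83), P3:I | bus: BusRdX
[9] P2: store L0 := 44 | P0:I, P1:I, P2:M(44), P3:I | bus: BusRdX
[10] P0: load  L7 | P0:M(60), P1:I, P2:I, P3:I | bus: none
[11] P2: store L5 := 50 | P0:I, P1:I, P2:M(50), P3:I | bus: none
[12] P3: load  L7 | P0:S(60), P1:I, P2:I, P3:S(60) | bus: BusRd,Flush
[13] P1: store L6 := 79 | P0:I, P1:M(79), P2:I, P3:I | bus: BusRdX
[14] P2: load  L5 | P0:I, P1:I, P2:M(50), P3:I | bus: none
[15] P3: load  L2 | P0:I, P1:I, P2:I, P3:E(30) | bus: BusRd

invalidations = 1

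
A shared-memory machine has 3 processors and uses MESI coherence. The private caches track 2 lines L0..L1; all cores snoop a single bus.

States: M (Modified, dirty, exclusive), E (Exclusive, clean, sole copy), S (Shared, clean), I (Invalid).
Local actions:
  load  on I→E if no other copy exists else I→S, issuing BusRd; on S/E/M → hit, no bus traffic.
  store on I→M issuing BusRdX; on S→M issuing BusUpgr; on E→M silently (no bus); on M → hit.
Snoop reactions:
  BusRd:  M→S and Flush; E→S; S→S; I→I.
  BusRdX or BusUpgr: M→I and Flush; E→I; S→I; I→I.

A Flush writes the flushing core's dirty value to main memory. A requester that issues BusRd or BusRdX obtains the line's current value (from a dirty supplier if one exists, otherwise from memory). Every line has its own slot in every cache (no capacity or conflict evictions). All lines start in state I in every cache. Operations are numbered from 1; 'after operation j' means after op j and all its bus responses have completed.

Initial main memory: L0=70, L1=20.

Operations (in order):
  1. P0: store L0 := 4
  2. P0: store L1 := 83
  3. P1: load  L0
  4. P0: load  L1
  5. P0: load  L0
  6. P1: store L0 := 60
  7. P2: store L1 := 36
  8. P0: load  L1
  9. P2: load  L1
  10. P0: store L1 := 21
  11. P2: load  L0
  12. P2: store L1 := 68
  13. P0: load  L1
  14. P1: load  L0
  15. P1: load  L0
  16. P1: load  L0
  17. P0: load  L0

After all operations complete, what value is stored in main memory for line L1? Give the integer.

memory[L1] = 68

[1] P0: store L0 := 4 | P0:M(4), P1:I, P2:I | bus: BusRdX
[2] P0: store L1 := 83 | P0:M(83), P1:I, P2:I | bus: BusRdX
[3] P1: load  L0 | P0:S(4), P1:S(4), P2:I | bus: BusRd,Flush
[4] P0: load  L1 | P0:M(83), P1:I, P2:I | bus: none
[5] P0: load  L0 | P0:S(4), P1:S(4), P2:I | bus: none
[6] P1: store L0 := 60 | P0:I, P1:M(60), P2:I | bus: BusUpgr
[7] P2: store L1 := 36 | P0:I, P1:I, P2:M(36) | bus: BusRdX,Flush
[8] P0: load  L1 | P0:S(36), P1:I, P2:S(36) | bus: BusRd,Flush
[9] P2: load  L1 | P0:S(36), P1:I, P2:S(36) | bus: none
[10] P0: store L1 := 21 | P0:M(21), P1:I, P2:I | bus: BusUpgr
[11] P2: load  L0 | P0:I, P1:S(60), P2:S(60) | bus: BusRd,Flush
[12] P2: store L1 := 68 | P0:I, P1:I, P2:M(68) | bus: BusRdX,Flush
[13] P0: load  L1 | P0:S(68), P1:I, P2:S(68) | bus: BusRd,Flush
[14] P1: load  L0 | P0:I, P1:S(60), P2:S(60) | bus: none
[15] P1: load  L0 | P0:I, P1:S(60), P2:S(60) | bus: none
[16] P1: load  L0 | P0:I, P1:S(60), P2:S(60) | bus: none
[17] P0: load  L0 | P0:S(60), P1:S(60), P2:S(60) | bus: BusRd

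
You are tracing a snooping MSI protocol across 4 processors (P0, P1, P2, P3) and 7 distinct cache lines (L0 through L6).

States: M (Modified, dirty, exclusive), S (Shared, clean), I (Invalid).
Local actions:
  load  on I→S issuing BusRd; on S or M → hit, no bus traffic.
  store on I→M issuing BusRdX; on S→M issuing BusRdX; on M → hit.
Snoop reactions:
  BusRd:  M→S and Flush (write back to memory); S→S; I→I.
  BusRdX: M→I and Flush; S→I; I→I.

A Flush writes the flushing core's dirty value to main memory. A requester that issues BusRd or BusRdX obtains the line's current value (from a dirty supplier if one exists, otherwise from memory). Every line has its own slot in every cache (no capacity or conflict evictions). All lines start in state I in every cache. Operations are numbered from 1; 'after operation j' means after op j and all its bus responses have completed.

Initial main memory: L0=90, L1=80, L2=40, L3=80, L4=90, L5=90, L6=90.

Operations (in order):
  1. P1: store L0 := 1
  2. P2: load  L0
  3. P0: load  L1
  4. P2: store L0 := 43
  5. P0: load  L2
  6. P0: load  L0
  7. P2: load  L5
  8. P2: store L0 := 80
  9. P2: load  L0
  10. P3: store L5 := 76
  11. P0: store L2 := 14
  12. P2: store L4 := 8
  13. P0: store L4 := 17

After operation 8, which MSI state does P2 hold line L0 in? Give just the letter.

  op1 P1: store L0 := 1 → I/M/I/I on L0; bus BusRdX; mem=90
  op2 P2: load  L0 → I/S/S/I on L0; bus BusRd Flush; mem=1
  op3 P0: load  L1 → S/I/I/I on L1; bus BusRd; mem=80
  op4 P2: store L0 := 43 → I/I/M/I on L0; bus BusRdX; mem=1
  op5 P0: load  L2 → S/I/I/I on L2; bus BusRd; mem=40
  op6 P0: load  L0 → S/I/S/I on L0; bus BusRd Flush; mem=43
  op7 P2: load  L5 → I/I/S/I on L5; bus BusRd; mem=90
  op8 P2: store L0 := 80 → I/I/M/I on L0; bus BusRdX; mem=43
  op9 P2: load  L0 → I/I/M/I on L0; bus (none); mem=43
  op10 P3: store L5 := 76 → I/I/I/M on L5; bus BusRdX; mem=90
  op11 P0: store L2 := 14 → M/I/I/I on L2; bus BusRdX; mem=40
  op12 P2: store L4 := 8 → I/I/M/I on L4; bus BusRdX; mem=90
  op13 P0: store L4 := 17 → M/I/I/I on L4; bus BusRdX Flush; mem=8

state = M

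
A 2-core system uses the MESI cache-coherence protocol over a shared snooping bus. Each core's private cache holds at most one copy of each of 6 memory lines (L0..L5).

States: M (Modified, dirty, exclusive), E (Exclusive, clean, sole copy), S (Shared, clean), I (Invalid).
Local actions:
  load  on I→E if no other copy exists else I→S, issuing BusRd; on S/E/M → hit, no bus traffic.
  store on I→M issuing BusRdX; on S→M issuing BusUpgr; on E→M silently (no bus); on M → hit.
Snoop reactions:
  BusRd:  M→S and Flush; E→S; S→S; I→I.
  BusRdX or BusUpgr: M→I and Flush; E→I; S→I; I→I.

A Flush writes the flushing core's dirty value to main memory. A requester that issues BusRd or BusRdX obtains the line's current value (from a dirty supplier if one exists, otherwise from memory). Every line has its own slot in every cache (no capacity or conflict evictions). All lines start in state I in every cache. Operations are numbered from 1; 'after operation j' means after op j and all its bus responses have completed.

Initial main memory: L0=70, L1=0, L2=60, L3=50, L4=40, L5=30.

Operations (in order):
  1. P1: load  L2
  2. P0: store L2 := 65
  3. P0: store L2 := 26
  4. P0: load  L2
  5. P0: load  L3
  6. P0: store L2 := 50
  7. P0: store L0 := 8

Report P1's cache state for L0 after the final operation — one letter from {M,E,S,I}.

state = I

step 1: P1: load  L2  ⟶  IE  (L2)  txn=BusRd  M[L2]=60
step 2: P0: store L2 := 65  ⟶  MI  (L2)  txn=BusRdX  M[L2]=60
step 3: P0: store L2 := 26  ⟶  MI  (L2)  txn=∅  M[L2]=60
step 4: P0: load  L2  ⟶  MI  (L2)  txn=∅  M[L2]=60
step 5: P0: load  L3  ⟶  EI  (L3)  txn=BusRd  M[L3]=50
step 6: P0: store L2 := 50  ⟶  MI  (L2)  txn=∅  M[L2]=60
step 7: P0: store L0 := 8  ⟶  MI  (L0)  txn=BusRdX  M[L0]=70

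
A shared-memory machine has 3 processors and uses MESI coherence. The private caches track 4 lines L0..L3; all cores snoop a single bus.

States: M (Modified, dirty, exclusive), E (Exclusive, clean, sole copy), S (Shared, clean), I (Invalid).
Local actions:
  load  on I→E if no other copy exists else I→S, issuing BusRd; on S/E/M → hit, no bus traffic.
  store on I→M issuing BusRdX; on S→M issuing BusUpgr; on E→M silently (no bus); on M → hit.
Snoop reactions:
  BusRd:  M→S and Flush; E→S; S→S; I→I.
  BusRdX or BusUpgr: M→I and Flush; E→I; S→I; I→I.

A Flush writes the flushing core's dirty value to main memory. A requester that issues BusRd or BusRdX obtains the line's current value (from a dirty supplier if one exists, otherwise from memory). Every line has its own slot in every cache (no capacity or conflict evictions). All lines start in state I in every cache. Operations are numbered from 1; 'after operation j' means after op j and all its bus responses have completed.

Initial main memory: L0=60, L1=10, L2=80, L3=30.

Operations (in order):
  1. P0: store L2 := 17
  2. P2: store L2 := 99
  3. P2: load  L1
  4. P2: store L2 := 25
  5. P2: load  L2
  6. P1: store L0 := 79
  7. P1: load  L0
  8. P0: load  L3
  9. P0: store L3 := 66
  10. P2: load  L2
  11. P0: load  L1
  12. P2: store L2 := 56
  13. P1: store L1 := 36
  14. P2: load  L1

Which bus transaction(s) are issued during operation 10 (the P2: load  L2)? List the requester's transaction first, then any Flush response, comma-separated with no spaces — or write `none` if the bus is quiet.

  op1 P0: store L2 := 17 → M/I/I on L2; bus BusRdX; mem=80
  op2 P2: store L2 := 99 → I/I/M on L2; bus BusRdX Flush; mem=17
  op3 P2: load  L1 → I/I/E on L1; bus BusRd; mem=10
  op4 P2: store L2 := 25 → I/I/M on L2; bus (none); mem=17
  op5 P2: load  L2 → I/I/M on L2; bus (none); mem=17
  op6 P1: store L0 := 79 → I/M/I on L0; bus BusRdX; mem=60
  op7 P1: load  L0 → I/M/I on L0; bus (none); mem=60
  op8 P0: load  L3 → E/I/I on L3; bus BusRd; mem=30
  op9 P0: store L3 := 66 → M/I/I on L3; bus (none); mem=30
  op10 P2: load  L2 → I/I/M on L2; bus (none); mem=17
  op11 P0: load  L1 → S/I/S on L1; bus BusRd; mem=10
  op12 P2: store L2 := 56 → I/I/M on L2; bus (none); mem=17
  op13 P1: store L1 := 36 → I/M/I on L1; bus BusRdX; mem=10
  op14 P2: load  L1 → I/S/S on L1; bus BusRd Flush; mem=36

bus = none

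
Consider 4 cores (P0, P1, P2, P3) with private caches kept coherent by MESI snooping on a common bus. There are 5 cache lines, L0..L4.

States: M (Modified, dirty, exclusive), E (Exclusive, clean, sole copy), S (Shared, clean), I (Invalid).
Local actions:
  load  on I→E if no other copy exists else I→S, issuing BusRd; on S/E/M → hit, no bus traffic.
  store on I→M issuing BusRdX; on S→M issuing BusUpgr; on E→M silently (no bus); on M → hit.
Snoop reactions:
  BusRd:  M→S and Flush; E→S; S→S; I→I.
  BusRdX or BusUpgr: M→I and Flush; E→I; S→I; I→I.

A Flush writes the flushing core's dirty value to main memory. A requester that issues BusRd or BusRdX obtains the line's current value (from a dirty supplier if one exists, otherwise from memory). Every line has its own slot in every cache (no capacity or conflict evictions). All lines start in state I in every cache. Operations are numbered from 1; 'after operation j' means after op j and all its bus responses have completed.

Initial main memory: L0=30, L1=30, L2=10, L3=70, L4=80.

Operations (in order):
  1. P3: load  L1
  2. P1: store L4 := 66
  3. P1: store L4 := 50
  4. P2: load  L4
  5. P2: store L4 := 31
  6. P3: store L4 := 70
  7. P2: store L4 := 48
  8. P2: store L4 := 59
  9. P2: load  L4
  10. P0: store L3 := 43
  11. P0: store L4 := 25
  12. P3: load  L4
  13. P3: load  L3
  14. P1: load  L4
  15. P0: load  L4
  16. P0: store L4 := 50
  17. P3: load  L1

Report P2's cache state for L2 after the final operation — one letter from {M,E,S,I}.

  op1 P3: load  L1 → I/I/I/E on L1; bus BusRd; mem=30
  op2 P1: store L4 := 66 → I/M/I/I on L4; bus BusRdX; mem=80
  op3 P1: store L4 := 50 → I/M/I/I on L4; bus (none); mem=80
  op4 P2: load  L4 → I/S/S/I on L4; bus BusRd Flush; mem=50
  op5 P2: store L4 := 31 → I/I/M/I on L4; bus BusUpgr; mem=50
  op6 P3: store L4 := 70 → I/I/I/M on L4; bus BusRdX Flush; mem=31
  op7 P2: store L4 := 48 → I/I/M/I on L4; bus BusRdX Flush; mem=70
  op8 P2: store L4 := 59 → I/I/M/I on L4; bus (none); mem=70
  op9 P2: load  L4 → I/I/M/I on L4; bus (none); mem=70
  op10 P0: store L3 := 43 → M/I/I/I on L3; bus BusRdX; mem=70
  op11 P0: store L4 := 25 → M/I/I/I on L4; bus BusRdX Flush; mem=59
  op12 P3: load  L4 → S/I/I/S on L4; bus BusRd Flush; mem=25
  op13 P3: load  L3 → S/I/I/S on L3; bus BusRd Flush; mem=43
  op14 P1: load  L4 → S/S/I/S on L4; bus BusRd; mem=25
  op15 P0: load  L4 → S/S/I/S on L4; bus (none); mem=25
  op16 P0: store L4 := 50 → M/I/I/I on L4; bus BusUpgr; mem=25
  op17 P3: load  L1 → I/I/I/E on L1; bus (none); mem=30

state = I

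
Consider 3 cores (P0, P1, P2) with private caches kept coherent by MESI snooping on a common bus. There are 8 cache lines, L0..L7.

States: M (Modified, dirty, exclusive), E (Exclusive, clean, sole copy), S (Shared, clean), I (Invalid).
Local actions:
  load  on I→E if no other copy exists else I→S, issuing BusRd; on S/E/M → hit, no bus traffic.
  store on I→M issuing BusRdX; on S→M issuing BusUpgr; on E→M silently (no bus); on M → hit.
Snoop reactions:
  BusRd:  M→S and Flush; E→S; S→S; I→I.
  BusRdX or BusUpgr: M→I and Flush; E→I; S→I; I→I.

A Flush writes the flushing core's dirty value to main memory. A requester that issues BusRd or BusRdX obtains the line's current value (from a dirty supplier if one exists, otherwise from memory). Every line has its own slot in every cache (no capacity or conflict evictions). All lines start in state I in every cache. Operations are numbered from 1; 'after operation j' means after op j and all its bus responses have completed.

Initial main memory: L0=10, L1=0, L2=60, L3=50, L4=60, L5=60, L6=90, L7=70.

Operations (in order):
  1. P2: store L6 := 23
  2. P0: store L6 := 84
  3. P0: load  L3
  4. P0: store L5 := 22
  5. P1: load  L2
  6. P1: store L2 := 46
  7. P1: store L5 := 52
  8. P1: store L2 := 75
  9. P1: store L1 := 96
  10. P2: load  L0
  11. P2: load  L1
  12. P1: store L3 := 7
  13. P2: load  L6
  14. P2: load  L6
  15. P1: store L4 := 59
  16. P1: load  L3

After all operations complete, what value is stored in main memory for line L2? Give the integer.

memory[L2] = 60

step 1: P2: store L6 := 23  ⟶  IIM  (L6)  txn=BusRdX  M[L6]=90
step 2: P0: store L6 := 84  ⟶  MII  (L6)  txn=BusRdX+Flush  M[L6]=23
step 3: P0: load  L3  ⟶  EII  (L3)  txn=BusRd  M[L3]=50
step 4: P0: store L5 := 22  ⟶  MII  (L5)  txn=BusRdX  M[L5]=60
step 5: P1: load  L2  ⟶  IEI  (L2)  txn=BusRd  M[L2]=60
step 6: P1: store L2 := 46  ⟶  IMI  (L2)  txn=∅  M[L2]=60
step 7: P1: store L5 := 52  ⟶  IMI  (L5)  txn=BusRdX+Flush  M[L5]=22
step 8: P1: store L2 := 75  ⟶  IMI  (L2)  txn=∅  M[L2]=60
step 9: P1: store L1 := 96  ⟶  IMI  (L1)  txn=BusRdX  M[L1]=0
step 10: P2: load  L0  ⟶  IIE  (L0)  txn=BusRd  M[L0]=10
step 11: P2: load  L1  ⟶  ISS  (L1)  txn=BusRd+Flush  M[L1]=96
step 12: P1: store L3 := 7  ⟶  IMI  (L3)  txn=BusRdX  M[L3]=50
step 13: P2: load  L6  ⟶  SIS  (L6)  txn=BusRd+Flush  M[L6]=84
step 14: P2: load  L6  ⟶  SIS  (L6)  txn=∅  M[L6]=84
step 15: P1: store L4 := 59  ⟶  IMI  (L4)  txn=BusRdX  M[L4]=60
step 16: P1: load  L3  ⟶  IMI  (L3)  txn=∅  M[L3]=50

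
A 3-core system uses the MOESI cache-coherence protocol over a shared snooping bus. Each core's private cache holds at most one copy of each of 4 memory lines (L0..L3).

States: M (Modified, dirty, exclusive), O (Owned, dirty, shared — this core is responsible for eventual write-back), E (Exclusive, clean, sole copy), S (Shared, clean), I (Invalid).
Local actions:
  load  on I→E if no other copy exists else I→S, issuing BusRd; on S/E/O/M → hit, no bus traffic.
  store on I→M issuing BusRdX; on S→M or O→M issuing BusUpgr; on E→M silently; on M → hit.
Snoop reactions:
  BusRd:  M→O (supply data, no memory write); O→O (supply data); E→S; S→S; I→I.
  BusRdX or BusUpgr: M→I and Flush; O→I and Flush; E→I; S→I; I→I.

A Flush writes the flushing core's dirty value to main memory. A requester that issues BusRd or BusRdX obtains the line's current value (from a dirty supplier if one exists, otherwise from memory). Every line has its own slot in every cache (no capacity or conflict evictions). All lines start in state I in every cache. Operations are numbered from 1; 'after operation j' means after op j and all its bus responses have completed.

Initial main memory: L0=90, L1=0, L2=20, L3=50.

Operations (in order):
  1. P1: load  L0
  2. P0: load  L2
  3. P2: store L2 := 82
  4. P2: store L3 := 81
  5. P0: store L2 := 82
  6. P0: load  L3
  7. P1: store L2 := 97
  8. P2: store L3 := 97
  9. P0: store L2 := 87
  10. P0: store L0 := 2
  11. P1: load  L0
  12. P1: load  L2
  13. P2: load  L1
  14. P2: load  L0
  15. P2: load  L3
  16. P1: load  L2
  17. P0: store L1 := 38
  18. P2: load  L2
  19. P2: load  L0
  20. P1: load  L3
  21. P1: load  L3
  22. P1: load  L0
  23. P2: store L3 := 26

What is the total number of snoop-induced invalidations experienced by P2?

invalidations = 2

[1] P1: load  L0 | P0:I, P1:E(90), P2:I | bus: BusRd
[2] P0: load  L2 | P0:E(20), P1:I, P2:I | bus: BusRd
[3] P2: store L2 := 82 | P0:I, P1:I, P2:M(82) | bus: BusRdX
[4] P2: store L3 := 81 | P0:I, P1:I, P2:M(81) | bus: BusRdX
[5] P0: store L2 := 82 | P0:M(82), P1:I, P2:I | bus: BusRdX,Flush
[6] P0: load  L3 | P0:S(81), P1:I, P2:O(81) | bus: BusRd
[7] P1: store L2 := 97 | P0:I, P1:M(97), P2:I | bus: BusRdX,Flush
[8] P2: store L3 := 97 | P0:I, P1:I, P2:M(97) | bus: BusUpgr
[9] P0: store L2 := 87 | P0:M(87), P1:I, P2:I | bus: BusRdX,Flush
[10] P0: store L0 := 2 | P0:M(2), P1:I, P2:I | bus: BusRdX
[11] P1: load  L0 | P0:O(2), P1:S(2), P2:I | bus: BusRd
[12] P1: load  L2 | P0:O(87), P1:S(87), P2:I | bus: BusRd
[13] P2: load  L1 | P0:I, P1:I, P2:E(0) | bus: BusRd
[14] P2: load  L0 | P0:O(2), P1:S(2), P2:S(2) | bus: BusRd
[15] P2: load  L3 | P0:I, P1:I, P2:M(97) | bus: none
[16] P1: load  L2 | P0:O(87), P1:S(87), P2:I | bus: none
[17] P0: store L1 := 38 | P0:M(38), P1:I, P2:I | bus: BusRdX
[18] P2: load  L2 | P0:O(87), P1:S(87), P2:S(87) | bus: BusRd
[19] P2: load  L0 | P0:O(2), P1:S(2), P2:S(2) | bus: none
[20] P1: load  L3 | P0:I, P1:S(97), P2:O(97) | bus: BusRd
[21] P1: load  L3 | P0:I, P1:S(97), P2:O(97) | bus: none
[22] P1: load  L0 | P0:O(2), P1:S(2), P2:S(2) | bus: none
[23] P2: store L3 := 26 | P0:I, P1:I, P2:M(26) | bus: BusUpgr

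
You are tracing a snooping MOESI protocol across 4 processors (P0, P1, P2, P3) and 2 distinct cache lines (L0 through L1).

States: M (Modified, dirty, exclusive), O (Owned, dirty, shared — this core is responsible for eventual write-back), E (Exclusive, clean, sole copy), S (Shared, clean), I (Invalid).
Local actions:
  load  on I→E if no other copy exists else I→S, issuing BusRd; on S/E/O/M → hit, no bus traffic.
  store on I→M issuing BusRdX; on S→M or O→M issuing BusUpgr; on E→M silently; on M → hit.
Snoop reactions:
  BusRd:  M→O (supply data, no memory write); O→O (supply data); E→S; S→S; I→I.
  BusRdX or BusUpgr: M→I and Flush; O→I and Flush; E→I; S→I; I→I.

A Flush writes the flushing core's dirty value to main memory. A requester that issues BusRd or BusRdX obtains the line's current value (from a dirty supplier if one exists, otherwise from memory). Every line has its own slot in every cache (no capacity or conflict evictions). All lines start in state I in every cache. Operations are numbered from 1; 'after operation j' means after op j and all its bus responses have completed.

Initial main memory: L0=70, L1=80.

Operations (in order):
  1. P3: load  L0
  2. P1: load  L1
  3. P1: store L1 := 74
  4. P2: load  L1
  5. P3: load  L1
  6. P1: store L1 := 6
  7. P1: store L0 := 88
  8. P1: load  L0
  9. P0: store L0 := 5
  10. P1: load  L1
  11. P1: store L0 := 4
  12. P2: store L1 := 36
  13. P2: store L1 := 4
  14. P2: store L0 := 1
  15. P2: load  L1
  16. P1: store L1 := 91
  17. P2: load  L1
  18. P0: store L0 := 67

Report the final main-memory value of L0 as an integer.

memory[L0] = 1

[1] P3: load  L0 | P0:I, P1:I, P2:I, P3:E(70) | bus: BusRd
[2] P1: load  L1 | P0:I, P1:E(80), P2:I, P3:I | bus: BusRd
[3] P1: store L1 := 74 | P0:I, P1:M(74), P2:I, P3:I | bus: none
[4] P2: load  L1 | P0:I, P1:O(74), P2:S(74), P3:I | bus: BusRd
[5] P3: load  L1 | P0:I, P1:O(74), P2:S(74), P3:S(74) | bus: BusRd
[6] P1: store L1 := 6 | P0:I, P1:M(6), P2:I, P3:I | bus: BusUpgr
[7] P1: store L0 := 88 | P0:I, P1:M(88), P2:I, P3:I | bus: BusRdX
[8] P1: load  L0 | P0:I, P1:M(88), P2:I, P3:I | bus: none
[9] P0: store L0 := 5 | P0:M(5), P1:I, P2:I, P3:I | bus: BusRdX,Flush
[10] P1: load  L1 | P0:I, P1:M(6), P2:I, P3:I | bus: none
[11] P1: store L0 := 4 | P0:I, P1:M(4), P2:I, P3:I | bus: BusRdX,Flush
[12] P2: store L1 := 36 | P0:I, P1:I, P2:M(36), P3:I | bus: BusRdX,Flush
[13] P2: store L1 := 4 | P0:I, P1:I, P2:M(4), P3:I | bus: none
[14] P2: store L0 := 1 | P0:I, P1:I, P2:M(1), P3:I | bus: BusRdX,Flush
[15] P2: load  L1 | P0:I, P1:I, P2:M(4), P3:I | bus: none
[16] P1: store L1 := 91 | P0:I, P1:M(91), P2:I, P3:I | bus: BusRdX,Flush
[17] P2: load  L1 | P0:I, P1:O(91), P2:S(91), P3:I | bus: BusRd
[18] P0: store L0 := 67 | P0:M(67), P1:I, P2:I, P3:I | bus: BusRdX,Flush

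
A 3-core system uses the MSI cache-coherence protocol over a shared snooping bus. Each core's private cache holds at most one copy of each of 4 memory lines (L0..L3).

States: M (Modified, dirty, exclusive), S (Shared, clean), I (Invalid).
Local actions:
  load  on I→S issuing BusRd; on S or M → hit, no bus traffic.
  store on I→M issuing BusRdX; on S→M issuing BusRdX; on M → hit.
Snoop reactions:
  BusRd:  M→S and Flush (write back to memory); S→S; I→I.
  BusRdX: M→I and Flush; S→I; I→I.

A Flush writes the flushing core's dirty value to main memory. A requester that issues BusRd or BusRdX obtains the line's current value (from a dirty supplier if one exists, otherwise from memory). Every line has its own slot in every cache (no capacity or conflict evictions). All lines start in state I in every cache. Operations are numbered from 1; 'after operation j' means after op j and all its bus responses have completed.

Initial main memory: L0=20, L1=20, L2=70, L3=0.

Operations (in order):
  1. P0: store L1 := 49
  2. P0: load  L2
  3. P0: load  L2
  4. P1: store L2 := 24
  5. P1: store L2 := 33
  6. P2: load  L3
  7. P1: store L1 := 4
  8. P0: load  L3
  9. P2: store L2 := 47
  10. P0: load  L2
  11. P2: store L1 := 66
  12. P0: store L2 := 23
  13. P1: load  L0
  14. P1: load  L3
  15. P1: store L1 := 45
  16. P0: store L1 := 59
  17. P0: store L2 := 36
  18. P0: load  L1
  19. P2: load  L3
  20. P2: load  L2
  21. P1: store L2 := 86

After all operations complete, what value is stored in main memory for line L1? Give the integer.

1. P0: store L1 := 49  bus=[BusRdX]  L1: P0=M P1=I P2=I  mem[L1]=20
2. P0: load  L2  bus=[BusRd]  L2: P0=S P1=I P2=I  mem[L2]=70
3. P0: load  L2  bus=[-]  L2: P0=S P1=I P2=I  mem[L2]=70
4. P1: store L2 := 24  bus=[BusRdX]  L2: P0=I P1=M P2=I  mem[L2]=70
5. P1: store L2 := 33  bus=[-]  L2: P0=I P1=M P2=I  mem[L2]=70
6. P2: load  L3  bus=[BusRd]  L3: P0=I P1=I P2=S  mem[L3]=0
7. P1: store L1 := 4  bus=[BusRdX,Flush]  L1: P0=I P1=M P2=I  mem[L1]=49
8. P0: load  L3  bus=[BusRd]  L3: P0=S P1=I P2=S  mem[L3]=0
9. P2: store L2 := 47  bus=[BusRdX,Flush]  L2: P0=I P1=I P2=M  mem[L2]=33
10. P0: load  L2  bus=[BusRd,Flush]  L2: P0=S P1=I P2=S  mem[L2]=47
11. P2: store L1 := 66  bus=[BusRdX,Flush]  L1: P0=I P1=I P2=M  mem[L1]=4
12. P0: store L2 := 23  bus=[BusRdX]  L2: P0=M P1=I P2=I  mem[L2]=47
13. P1: load  L0  bus=[BusRd]  L0: P0=I P1=S P2=I  mem[L0]=20
14. P1: load  L3  bus=[BusRd]  L3: P0=S P1=S P2=S  mem[L3]=0
15. P1: store L1 := 45  bus=[BusRdX,Flush]  L1: P0=I P1=M P2=I  mem[L1]=66
16. P0: store L1 := 59  bus=[BusRdX,Flush]  L1: P0=M P1=I P2=I  mem[L1]=45
17. P0: store L2 := 36  bus=[-]  L2: P0=M P1=I P2=I  mem[L2]=47
18. P0: load  L1  bus=[-]  L1: P0=M P1=I P2=I  mem[L1]=45
19. P2: load  L3  bus=[-]  L3: P0=S P1=S P2=S  mem[L3]=0
20. P2: load  L2  bus=[BusRd,Flush]  L2: P0=S P1=I P2=S  mem[L2]=36
21. P1: store L2 := 86  bus=[BusRdX]  L2: P0=I P1=M P2=I  mem[L2]=36

memory[L1] = 45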